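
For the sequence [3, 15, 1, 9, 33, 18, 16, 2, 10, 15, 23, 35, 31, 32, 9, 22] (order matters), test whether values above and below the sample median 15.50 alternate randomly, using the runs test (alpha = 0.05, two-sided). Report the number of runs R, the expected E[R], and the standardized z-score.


Step 1: Compute median = 15.50; label A = above, B = below.
Labels in order: BBBBAAABBBAAAABA  (n_A = 8, n_B = 8)
Step 2: Count runs R = 6.
Step 3: Under H0 (random ordering), E[R] = 2*n_A*n_B/(n_A+n_B) + 1 = 2*8*8/16 + 1 = 9.0000.
        Var[R] = 2*n_A*n_B*(2*n_A*n_B - n_A - n_B) / ((n_A+n_B)^2 * (n_A+n_B-1)) = 14336/3840 = 3.7333.
        SD[R] = 1.9322.
Step 4: Continuity-corrected z = (R + 0.5 - E[R]) / SD[R] = (6 + 0.5 - 9.0000) / 1.9322 = -1.2939.
Step 5: Two-sided p-value via normal approximation = 2*(1 - Phi(|z|)) = 0.195709.
Step 6: alpha = 0.05. fail to reject H0.

R = 6, z = -1.2939, p = 0.195709, fail to reject H0.


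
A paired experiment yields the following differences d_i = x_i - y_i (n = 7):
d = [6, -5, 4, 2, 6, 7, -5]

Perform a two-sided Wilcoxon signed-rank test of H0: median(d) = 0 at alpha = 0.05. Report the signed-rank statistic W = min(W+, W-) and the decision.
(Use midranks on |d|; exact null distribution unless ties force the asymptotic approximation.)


Step 1: Drop any zero differences (none here) and take |d_i|.
|d| = [6, 5, 4, 2, 6, 7, 5]
Step 2: Midrank |d_i| (ties get averaged ranks).
ranks: |6|->5.5, |5|->3.5, |4|->2, |2|->1, |6|->5.5, |7|->7, |5|->3.5
Step 3: Attach original signs; sum ranks with positive sign and with negative sign.
W+ = 5.5 + 2 + 1 + 5.5 + 7 = 21
W- = 3.5 + 3.5 = 7
(Check: W+ + W- = 28 should equal n(n+1)/2 = 28.)
Step 4: Test statistic W = min(W+, W-) = 7.
Step 5: Ties in |d|, so use the tie-corrected normal approximation.
        E[W] = n(n+1)/4 = 7*8/4 = 14.
        Tie groups: |d|=5 (t=2), |d|=6 (t=2); sum(t^3 - t) = 12.
        Var[W] = n(n+1)(2n+1)/24 - sum(t^3-t)/48 = 840/24 - 12/48 = 34.75.
        z = (W - E[W]) / sqrt(Var[W]) = (7 - 14) / 5.8949 = -1.1875.
        Two-sided p = 2*Phi(z) = 0.235044.
Step 6: alpha = 0.05. fail to reject H0.

W+ = 21, W- = 7, W = min = 7, p = 0.235044, fail to reject H0.


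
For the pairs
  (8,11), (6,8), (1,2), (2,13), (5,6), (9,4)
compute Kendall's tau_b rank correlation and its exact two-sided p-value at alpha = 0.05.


Step 1: Enumerate the 15 unordered pairs (i,j) with i<j and classify each by sign(x_j-x_i) * sign(y_j-y_i).
  (1,2):dx=-2,dy=-3->C; (1,3):dx=-7,dy=-9->C; (1,4):dx=-6,dy=+2->D; (1,5):dx=-3,dy=-5->C
  (1,6):dx=+1,dy=-7->D; (2,3):dx=-5,dy=-6->C; (2,4):dx=-4,dy=+5->D; (2,5):dx=-1,dy=-2->C
  (2,6):dx=+3,dy=-4->D; (3,4):dx=+1,dy=+11->C; (3,5):dx=+4,dy=+4->C; (3,6):dx=+8,dy=+2->C
  (4,5):dx=+3,dy=-7->D; (4,6):dx=+7,dy=-9->D; (5,6):dx=+4,dy=-2->D
Step 2: C = 8, D = 7, total pairs = 15.
Step 3: tau = (C - D)/(n(n-1)/2) = (8 - 7)/15 = 0.066667.
Step 4: Exact two-sided p-value (enumerate n! = 720 permutations of y under H0): p = 1.000000.
Step 5: alpha = 0.05. fail to reject H0.

tau_b = 0.0667 (C=8, D=7), p = 1.000000, fail to reject H0.


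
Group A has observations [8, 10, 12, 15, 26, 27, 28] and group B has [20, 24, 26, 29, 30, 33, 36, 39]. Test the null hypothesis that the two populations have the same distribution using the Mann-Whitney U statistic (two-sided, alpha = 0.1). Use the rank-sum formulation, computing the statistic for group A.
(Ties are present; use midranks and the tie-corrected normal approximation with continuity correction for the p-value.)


Step 1: Combine and sort all 15 observations; assign midranks.
sorted (value, group): (8,X), (10,X), (12,X), (15,X), (20,Y), (24,Y), (26,X), (26,Y), (27,X), (28,X), (29,Y), (30,Y), (33,Y), (36,Y), (39,Y)
ranks: 8->1, 10->2, 12->3, 15->4, 20->5, 24->6, 26->7.5, 26->7.5, 27->9, 28->10, 29->11, 30->12, 33->13, 36->14, 39->15
Step 2: Rank sum for X: R1 = 1 + 2 + 3 + 4 + 7.5 + 9 + 10 = 36.5.
Step 3: U_X = R1 - n1(n1+1)/2 = 36.5 - 7*8/2 = 36.5 - 28 = 8.5.
       U_Y = n1*n2 - U_X = 56 - 8.5 = 47.5.
Step 4: Ties are present, so use the tie-corrected normal approximation (with continuity correction) for the p-value.
Step 5: p-value = 0.027751; compare to alpha = 0.1. reject H0.

U_X = 8.5, p = 0.027751, reject H0 at alpha = 0.1.


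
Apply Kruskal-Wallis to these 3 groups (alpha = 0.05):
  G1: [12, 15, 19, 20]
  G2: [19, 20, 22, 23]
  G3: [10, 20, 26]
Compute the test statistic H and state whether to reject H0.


Step 1: Combine all N = 11 observations and assign midranks.
sorted (value, group, rank): (10,G3,1), (12,G1,2), (15,G1,3), (19,G1,4.5), (19,G2,4.5), (20,G1,7), (20,G2,7), (20,G3,7), (22,G2,9), (23,G2,10), (26,G3,11)
Step 2: Sum ranks within each group.
R_1 = 16.5 (n_1 = 4)
R_2 = 30.5 (n_2 = 4)
R_3 = 19 (n_3 = 3)
Step 3: H = 12/(N(N+1)) * sum(R_i^2/n_i) - 3(N+1)
     = 12/(11*12) * (16.5^2/4 + 30.5^2/4 + 19^2/3) - 3*12
     = 0.090909 * 420.958 - 36
     = 2.268939.
Step 4: Ties present; correction factor C = 1 - 30/(11^3 - 11) = 0.977273. Corrected H = 2.268939 / 0.977273 = 2.321705.
Step 5: Under H0, H ~ chi^2(2); p-value = 0.313219.
Step 6: alpha = 0.05. fail to reject H0.

H = 2.3217, df = 2, p = 0.313219, fail to reject H0.


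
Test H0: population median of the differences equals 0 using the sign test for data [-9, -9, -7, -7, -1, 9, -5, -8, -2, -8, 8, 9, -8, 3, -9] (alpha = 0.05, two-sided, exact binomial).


Step 1: Discard zero differences. Original n = 15; n_eff = number of nonzero differences = 15.
Nonzero differences (with sign): -9, -9, -7, -7, -1, +9, -5, -8, -2, -8, +8, +9, -8, +3, -9
Step 2: Count signs: positive = 4, negative = 11.
Step 3: Under H0: P(positive) = 0.5, so the number of positives S ~ Bin(15, 0.5).
Step 4: Two-sided exact p-value = sum of Bin(15,0.5) probabilities at or below the observed probability = 0.118469.
Step 5: alpha = 0.05. fail to reject H0.

n_eff = 15, pos = 4, neg = 11, p = 0.118469, fail to reject H0.


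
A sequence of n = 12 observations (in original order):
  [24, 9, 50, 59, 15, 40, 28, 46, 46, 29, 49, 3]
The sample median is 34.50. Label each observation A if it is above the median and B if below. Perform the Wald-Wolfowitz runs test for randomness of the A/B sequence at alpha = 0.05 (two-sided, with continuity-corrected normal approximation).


Step 1: Compute median = 34.50; label A = above, B = below.
Labels in order: BBAABABAABAB  (n_A = 6, n_B = 6)
Step 2: Count runs R = 9.
Step 3: Under H0 (random ordering), E[R] = 2*n_A*n_B/(n_A+n_B) + 1 = 2*6*6/12 + 1 = 7.0000.
        Var[R] = 2*n_A*n_B*(2*n_A*n_B - n_A - n_B) / ((n_A+n_B)^2 * (n_A+n_B-1)) = 4320/1584 = 2.7273.
        SD[R] = 1.6514.
Step 4: Continuity-corrected z = (R - 0.5 - E[R]) / SD[R] = (9 - 0.5 - 7.0000) / 1.6514 = 0.9083.
Step 5: Two-sided p-value via normal approximation = 2*(1 - Phi(|z|)) = 0.363722.
Step 6: alpha = 0.05. fail to reject H0.

R = 9, z = 0.9083, p = 0.363722, fail to reject H0.


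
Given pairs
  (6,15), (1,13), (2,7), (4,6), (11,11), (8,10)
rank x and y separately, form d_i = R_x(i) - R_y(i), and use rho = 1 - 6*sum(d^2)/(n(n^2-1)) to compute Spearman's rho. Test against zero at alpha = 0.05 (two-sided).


Step 1: Rank x and y separately (midranks; no ties here).
rank(x): 6->4, 1->1, 2->2, 4->3, 11->6, 8->5
rank(y): 15->6, 13->5, 7->2, 6->1, 11->4, 10->3
Step 2: d_i = R_x(i) - R_y(i); compute d_i^2.
  (4-6)^2=4, (1-5)^2=16, (2-2)^2=0, (3-1)^2=4, (6-4)^2=4, (5-3)^2=4
sum(d^2) = 32.
Step 3: rho = 1 - 6*32 / (6*(6^2 - 1)) = 1 - 192/210 = 0.085714.
Step 4: Under H0, t = rho * sqrt((n-2)/(1-rho^2)) = 0.1721 ~ t(4).
Step 5: Two-sided p-value from the t-distribution with 4 df = 0.871743.
Step 6: alpha = 0.05. fail to reject H0.

rho = 0.0857, p = 0.871743, fail to reject H0 at alpha = 0.05.


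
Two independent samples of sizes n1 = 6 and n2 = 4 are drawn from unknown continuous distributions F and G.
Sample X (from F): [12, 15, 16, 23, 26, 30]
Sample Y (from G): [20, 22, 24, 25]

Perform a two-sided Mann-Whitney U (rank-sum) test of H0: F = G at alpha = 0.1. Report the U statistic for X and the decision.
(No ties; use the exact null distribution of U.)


Step 1: Combine and sort all 10 observations; assign midranks.
sorted (value, group): (12,X), (15,X), (16,X), (20,Y), (22,Y), (23,X), (24,Y), (25,Y), (26,X), (30,X)
ranks: 12->1, 15->2, 16->3, 20->4, 22->5, 23->6, 24->7, 25->8, 26->9, 30->10
Step 2: Rank sum for X: R1 = 1 + 2 + 3 + 6 + 9 + 10 = 31.
Step 3: U_X = R1 - n1(n1+1)/2 = 31 - 6*7/2 = 31 - 21 = 10.
       U_Y = n1*n2 - U_X = 24 - 10 = 14.
Step 4: No ties, so the exact null distribution of U (based on enumerating the C(10,6) = 210 equally likely rank assignments) gives the two-sided p-value.
Step 5: p-value = 0.761905; compare to alpha = 0.1. fail to reject H0.

U_X = 10, p = 0.761905, fail to reject H0 at alpha = 0.1.


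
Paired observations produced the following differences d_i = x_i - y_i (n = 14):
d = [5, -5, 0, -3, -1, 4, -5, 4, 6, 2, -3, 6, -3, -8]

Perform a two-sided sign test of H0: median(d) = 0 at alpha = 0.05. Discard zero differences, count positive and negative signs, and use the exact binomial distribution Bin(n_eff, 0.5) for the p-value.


Step 1: Discard zero differences. Original n = 14; n_eff = number of nonzero differences = 13.
Nonzero differences (with sign): +5, -5, -3, -1, +4, -5, +4, +6, +2, -3, +6, -3, -8
Step 2: Count signs: positive = 6, negative = 7.
Step 3: Under H0: P(positive) = 0.5, so the number of positives S ~ Bin(13, 0.5).
Step 4: Two-sided exact p-value = sum of Bin(13,0.5) probabilities at or below the observed probability = 1.000000.
Step 5: alpha = 0.05. fail to reject H0.

n_eff = 13, pos = 6, neg = 7, p = 1.000000, fail to reject H0.


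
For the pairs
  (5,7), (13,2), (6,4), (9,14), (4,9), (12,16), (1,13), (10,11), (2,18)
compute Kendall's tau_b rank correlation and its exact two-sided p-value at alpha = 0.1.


Step 1: Enumerate the 36 unordered pairs (i,j) with i<j and classify each by sign(x_j-x_i) * sign(y_j-y_i).
  (1,2):dx=+8,dy=-5->D; (1,3):dx=+1,dy=-3->D; (1,4):dx=+4,dy=+7->C; (1,5):dx=-1,dy=+2->D
  (1,6):dx=+7,dy=+9->C; (1,7):dx=-4,dy=+6->D; (1,8):dx=+5,dy=+4->C; (1,9):dx=-3,dy=+11->D
  (2,3):dx=-7,dy=+2->D; (2,4):dx=-4,dy=+12->D; (2,5):dx=-9,dy=+7->D; (2,6):dx=-1,dy=+14->D
  (2,7):dx=-12,dy=+11->D; (2,8):dx=-3,dy=+9->D; (2,9):dx=-11,dy=+16->D; (3,4):dx=+3,dy=+10->C
  (3,5):dx=-2,dy=+5->D; (3,6):dx=+6,dy=+12->C; (3,7):dx=-5,dy=+9->D; (3,8):dx=+4,dy=+7->C
  (3,9):dx=-4,dy=+14->D; (4,5):dx=-5,dy=-5->C; (4,6):dx=+3,dy=+2->C; (4,7):dx=-8,dy=-1->C
  (4,8):dx=+1,dy=-3->D; (4,9):dx=-7,dy=+4->D; (5,6):dx=+8,dy=+7->C; (5,7):dx=-3,dy=+4->D
  (5,8):dx=+6,dy=+2->C; (5,9):dx=-2,dy=+9->D; (6,7):dx=-11,dy=-3->C; (6,8):dx=-2,dy=-5->C
  (6,9):dx=-10,dy=+2->D; (7,8):dx=+9,dy=-2->D; (7,9):dx=+1,dy=+5->C; (8,9):dx=-8,dy=+7->D
Step 2: C = 14, D = 22, total pairs = 36.
Step 3: tau = (C - D)/(n(n-1)/2) = (14 - 22)/36 = -0.222222.
Step 4: Exact two-sided p-value (enumerate n! = 362880 permutations of y under H0): p = 0.476709.
Step 5: alpha = 0.1. fail to reject H0.

tau_b = -0.2222 (C=14, D=22), p = 0.476709, fail to reject H0.


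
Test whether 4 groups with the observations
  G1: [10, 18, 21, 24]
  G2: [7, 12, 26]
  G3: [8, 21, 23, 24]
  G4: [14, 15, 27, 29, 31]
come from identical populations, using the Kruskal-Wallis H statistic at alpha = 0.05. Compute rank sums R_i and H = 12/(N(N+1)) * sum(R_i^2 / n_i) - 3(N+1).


Step 1: Combine all N = 16 observations and assign midranks.
sorted (value, group, rank): (7,G2,1), (8,G3,2), (10,G1,3), (12,G2,4), (14,G4,5), (15,G4,6), (18,G1,7), (21,G1,8.5), (21,G3,8.5), (23,G3,10), (24,G1,11.5), (24,G3,11.5), (26,G2,13), (27,G4,14), (29,G4,15), (31,G4,16)
Step 2: Sum ranks within each group.
R_1 = 30 (n_1 = 4)
R_2 = 18 (n_2 = 3)
R_3 = 32 (n_3 = 4)
R_4 = 56 (n_4 = 5)
Step 3: H = 12/(N(N+1)) * sum(R_i^2/n_i) - 3(N+1)
     = 12/(16*17) * (30^2/4 + 18^2/3 + 32^2/4 + 56^2/5) - 3*17
     = 0.044118 * 1216.2 - 51
     = 2.655882.
Step 4: Ties present; correction factor C = 1 - 12/(16^3 - 16) = 0.997059. Corrected H = 2.655882 / 0.997059 = 2.663717.
Step 5: Under H0, H ~ chi^2(3); p-value = 0.446428.
Step 6: alpha = 0.05. fail to reject H0.

H = 2.6637, df = 3, p = 0.446428, fail to reject H0.


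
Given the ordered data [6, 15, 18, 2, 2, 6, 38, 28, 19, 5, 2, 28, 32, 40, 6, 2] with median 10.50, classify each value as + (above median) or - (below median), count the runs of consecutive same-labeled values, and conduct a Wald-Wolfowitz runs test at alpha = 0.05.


Step 1: Compute median = 10.50; label A = above, B = below.
Labels in order: BAABBBAAABBAAABB  (n_A = 8, n_B = 8)
Step 2: Count runs R = 7.
Step 3: Under H0 (random ordering), E[R] = 2*n_A*n_B/(n_A+n_B) + 1 = 2*8*8/16 + 1 = 9.0000.
        Var[R] = 2*n_A*n_B*(2*n_A*n_B - n_A - n_B) / ((n_A+n_B)^2 * (n_A+n_B-1)) = 14336/3840 = 3.7333.
        SD[R] = 1.9322.
Step 4: Continuity-corrected z = (R + 0.5 - E[R]) / SD[R] = (7 + 0.5 - 9.0000) / 1.9322 = -0.7763.
Step 5: Two-sided p-value via normal approximation = 2*(1 - Phi(|z|)) = 0.437558.
Step 6: alpha = 0.05. fail to reject H0.

R = 7, z = -0.7763, p = 0.437558, fail to reject H0.


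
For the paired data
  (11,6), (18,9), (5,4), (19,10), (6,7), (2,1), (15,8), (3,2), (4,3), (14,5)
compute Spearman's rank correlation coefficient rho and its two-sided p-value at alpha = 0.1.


Step 1: Rank x and y separately (midranks; no ties here).
rank(x): 11->6, 18->9, 5->4, 19->10, 6->5, 2->1, 15->8, 3->2, 4->3, 14->7
rank(y): 6->6, 9->9, 4->4, 10->10, 7->7, 1->1, 8->8, 2->2, 3->3, 5->5
Step 2: d_i = R_x(i) - R_y(i); compute d_i^2.
  (6-6)^2=0, (9-9)^2=0, (4-4)^2=0, (10-10)^2=0, (5-7)^2=4, (1-1)^2=0, (8-8)^2=0, (2-2)^2=0, (3-3)^2=0, (7-5)^2=4
sum(d^2) = 8.
Step 3: rho = 1 - 6*8 / (10*(10^2 - 1)) = 1 - 48/990 = 0.951515.
Step 4: Under H0, t = rho * sqrt((n-2)/(1-rho^2)) = 8.7493 ~ t(8).
Step 5: Two-sided p-value from the t-distribution with 8 df = 0.000023.
Step 6: alpha = 0.1. reject H0.

rho = 0.9515, p = 0.000023, reject H0 at alpha = 0.1.


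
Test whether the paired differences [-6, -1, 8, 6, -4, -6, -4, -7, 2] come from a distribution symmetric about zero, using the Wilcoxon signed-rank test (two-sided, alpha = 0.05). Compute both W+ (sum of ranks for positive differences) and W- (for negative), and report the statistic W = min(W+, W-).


Step 1: Drop any zero differences (none here) and take |d_i|.
|d| = [6, 1, 8, 6, 4, 6, 4, 7, 2]
Step 2: Midrank |d_i| (ties get averaged ranks).
ranks: |6|->6, |1|->1, |8|->9, |6|->6, |4|->3.5, |6|->6, |4|->3.5, |7|->8, |2|->2
Step 3: Attach original signs; sum ranks with positive sign and with negative sign.
W+ = 9 + 6 + 2 = 17
W- = 6 + 1 + 3.5 + 6 + 3.5 + 8 = 28
(Check: W+ + W- = 45 should equal n(n+1)/2 = 45.)
Step 4: Test statistic W = min(W+, W-) = 17.
Step 5: Ties in |d|, so use the tie-corrected normal approximation.
        E[W] = n(n+1)/4 = 9*10/4 = 22.5.
        Tie groups: |d|=4 (t=2), |d|=6 (t=3); sum(t^3 - t) = 30.
        Var[W] = n(n+1)(2n+1)/24 - sum(t^3-t)/48 = 1710/24 - 30/48 = 70.625.
        z = (W - E[W]) / sqrt(Var[W]) = (17 - 22.5) / 8.4039 = -0.6545.
        Two-sided p = 2*Phi(z) = 0.512815.
Step 6: alpha = 0.05. fail to reject H0.

W+ = 17, W- = 28, W = min = 17, p = 0.512815, fail to reject H0.


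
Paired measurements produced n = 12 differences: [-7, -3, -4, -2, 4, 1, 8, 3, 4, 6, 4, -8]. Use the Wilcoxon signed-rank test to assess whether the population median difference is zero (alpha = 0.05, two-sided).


Step 1: Drop any zero differences (none here) and take |d_i|.
|d| = [7, 3, 4, 2, 4, 1, 8, 3, 4, 6, 4, 8]
Step 2: Midrank |d_i| (ties get averaged ranks).
ranks: |7|->10, |3|->3.5, |4|->6.5, |2|->2, |4|->6.5, |1|->1, |8|->11.5, |3|->3.5, |4|->6.5, |6|->9, |4|->6.5, |8|->11.5
Step 3: Attach original signs; sum ranks with positive sign and with negative sign.
W+ = 6.5 + 1 + 11.5 + 3.5 + 6.5 + 9 + 6.5 = 44.5
W- = 10 + 3.5 + 6.5 + 2 + 11.5 = 33.5
(Check: W+ + W- = 78 should equal n(n+1)/2 = 78.)
Step 4: Test statistic W = min(W+, W-) = 33.5.
Step 5: Ties in |d|, so use the tie-corrected normal approximation.
        E[W] = n(n+1)/4 = 12*13/4 = 39.
        Tie groups: |d|=3 (t=2), |d|=4 (t=4), |d|=8 (t=2); sum(t^3 - t) = 72.
        Var[W] = n(n+1)(2n+1)/24 - sum(t^3-t)/48 = 3900/24 - 72/48 = 161.
        z = (W - E[W]) / sqrt(Var[W]) = (33.5 - 39) / 12.6886 = -0.4335.
        Two-sided p = 2*Phi(z) = 0.664680.
Step 6: alpha = 0.05. fail to reject H0.

W+ = 44.5, W- = 33.5, W = min = 33.5, p = 0.664680, fail to reject H0.


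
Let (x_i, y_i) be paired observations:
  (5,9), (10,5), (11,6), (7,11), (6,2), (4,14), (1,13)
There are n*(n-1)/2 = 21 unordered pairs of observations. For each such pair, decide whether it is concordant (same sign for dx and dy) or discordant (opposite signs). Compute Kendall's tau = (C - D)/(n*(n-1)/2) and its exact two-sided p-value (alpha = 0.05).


Step 1: Enumerate the 21 unordered pairs (i,j) with i<j and classify each by sign(x_j-x_i) * sign(y_j-y_i).
  (1,2):dx=+5,dy=-4->D; (1,3):dx=+6,dy=-3->D; (1,4):dx=+2,dy=+2->C; (1,5):dx=+1,dy=-7->D
  (1,6):dx=-1,dy=+5->D; (1,7):dx=-4,dy=+4->D; (2,3):dx=+1,dy=+1->C; (2,4):dx=-3,dy=+6->D
  (2,5):dx=-4,dy=-3->C; (2,6):dx=-6,dy=+9->D; (2,7):dx=-9,dy=+8->D; (3,4):dx=-4,dy=+5->D
  (3,5):dx=-5,dy=-4->C; (3,6):dx=-7,dy=+8->D; (3,7):dx=-10,dy=+7->D; (4,5):dx=-1,dy=-9->C
  (4,6):dx=-3,dy=+3->D; (4,7):dx=-6,dy=+2->D; (5,6):dx=-2,dy=+12->D; (5,7):dx=-5,dy=+11->D
  (6,7):dx=-3,dy=-1->C
Step 2: C = 6, D = 15, total pairs = 21.
Step 3: tau = (C - D)/(n(n-1)/2) = (6 - 15)/21 = -0.428571.
Step 4: Exact two-sided p-value (enumerate n! = 5040 permutations of y under H0): p = 0.238889.
Step 5: alpha = 0.05. fail to reject H0.

tau_b = -0.4286 (C=6, D=15), p = 0.238889, fail to reject H0.


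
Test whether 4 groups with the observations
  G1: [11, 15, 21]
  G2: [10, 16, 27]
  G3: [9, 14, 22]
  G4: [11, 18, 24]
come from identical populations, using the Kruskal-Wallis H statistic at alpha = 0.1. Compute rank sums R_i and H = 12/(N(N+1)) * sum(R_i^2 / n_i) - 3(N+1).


Step 1: Combine all N = 12 observations and assign midranks.
sorted (value, group, rank): (9,G3,1), (10,G2,2), (11,G1,3.5), (11,G4,3.5), (14,G3,5), (15,G1,6), (16,G2,7), (18,G4,8), (21,G1,9), (22,G3,10), (24,G4,11), (27,G2,12)
Step 2: Sum ranks within each group.
R_1 = 18.5 (n_1 = 3)
R_2 = 21 (n_2 = 3)
R_3 = 16 (n_3 = 3)
R_4 = 22.5 (n_4 = 3)
Step 3: H = 12/(N(N+1)) * sum(R_i^2/n_i) - 3(N+1)
     = 12/(12*13) * (18.5^2/3 + 21^2/3 + 16^2/3 + 22.5^2/3) - 3*13
     = 0.076923 * 515.167 - 39
     = 0.628205.
Step 4: Ties present; correction factor C = 1 - 6/(12^3 - 12) = 0.996503. Corrected H = 0.628205 / 0.996503 = 0.630409.
Step 5: Under H0, H ~ chi^2(3); p-value = 0.889437.
Step 6: alpha = 0.1. fail to reject H0.

H = 0.6304, df = 3, p = 0.889437, fail to reject H0.


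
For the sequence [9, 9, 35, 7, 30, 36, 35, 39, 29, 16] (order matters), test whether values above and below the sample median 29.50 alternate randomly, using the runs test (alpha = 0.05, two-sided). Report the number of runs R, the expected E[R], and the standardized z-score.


Step 1: Compute median = 29.50; label A = above, B = below.
Labels in order: BBABAAAABB  (n_A = 5, n_B = 5)
Step 2: Count runs R = 5.
Step 3: Under H0 (random ordering), E[R] = 2*n_A*n_B/(n_A+n_B) + 1 = 2*5*5/10 + 1 = 6.0000.
        Var[R] = 2*n_A*n_B*(2*n_A*n_B - n_A - n_B) / ((n_A+n_B)^2 * (n_A+n_B-1)) = 2000/900 = 2.2222.
        SD[R] = 1.4907.
Step 4: Continuity-corrected z = (R + 0.5 - E[R]) / SD[R] = (5 + 0.5 - 6.0000) / 1.4907 = -0.3354.
Step 5: Two-sided p-value via normal approximation = 2*(1 - Phi(|z|)) = 0.737316.
Step 6: alpha = 0.05. fail to reject H0.

R = 5, z = -0.3354, p = 0.737316, fail to reject H0.


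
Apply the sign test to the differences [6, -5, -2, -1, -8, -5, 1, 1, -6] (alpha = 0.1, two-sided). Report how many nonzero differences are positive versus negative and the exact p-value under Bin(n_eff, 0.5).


Step 1: Discard zero differences. Original n = 9; n_eff = number of nonzero differences = 9.
Nonzero differences (with sign): +6, -5, -2, -1, -8, -5, +1, +1, -6
Step 2: Count signs: positive = 3, negative = 6.
Step 3: Under H0: P(positive) = 0.5, so the number of positives S ~ Bin(9, 0.5).
Step 4: Two-sided exact p-value = sum of Bin(9,0.5) probabilities at or below the observed probability = 0.507812.
Step 5: alpha = 0.1. fail to reject H0.

n_eff = 9, pos = 3, neg = 6, p = 0.507812, fail to reject H0.


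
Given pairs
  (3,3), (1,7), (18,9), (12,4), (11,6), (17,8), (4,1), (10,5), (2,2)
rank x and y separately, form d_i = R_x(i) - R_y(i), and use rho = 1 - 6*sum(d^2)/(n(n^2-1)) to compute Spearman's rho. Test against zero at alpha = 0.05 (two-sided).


Step 1: Rank x and y separately (midranks; no ties here).
rank(x): 3->3, 1->1, 18->9, 12->7, 11->6, 17->8, 4->4, 10->5, 2->2
rank(y): 3->3, 7->7, 9->9, 4->4, 6->6, 8->8, 1->1, 5->5, 2->2
Step 2: d_i = R_x(i) - R_y(i); compute d_i^2.
  (3-3)^2=0, (1-7)^2=36, (9-9)^2=0, (7-4)^2=9, (6-6)^2=0, (8-8)^2=0, (4-1)^2=9, (5-5)^2=0, (2-2)^2=0
sum(d^2) = 54.
Step 3: rho = 1 - 6*54 / (9*(9^2 - 1)) = 1 - 324/720 = 0.550000.
Step 4: Under H0, t = rho * sqrt((n-2)/(1-rho^2)) = 1.7424 ~ t(7).
Step 5: Two-sided p-value from the t-distribution with 7 df = 0.124977.
Step 6: alpha = 0.05. fail to reject H0.

rho = 0.5500, p = 0.124977, fail to reject H0 at alpha = 0.05.


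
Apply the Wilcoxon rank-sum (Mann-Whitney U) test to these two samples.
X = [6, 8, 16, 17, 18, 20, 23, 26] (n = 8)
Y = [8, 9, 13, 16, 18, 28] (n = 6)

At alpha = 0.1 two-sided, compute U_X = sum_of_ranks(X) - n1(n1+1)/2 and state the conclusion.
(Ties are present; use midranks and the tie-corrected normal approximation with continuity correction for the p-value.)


Step 1: Combine and sort all 14 observations; assign midranks.
sorted (value, group): (6,X), (8,X), (8,Y), (9,Y), (13,Y), (16,X), (16,Y), (17,X), (18,X), (18,Y), (20,X), (23,X), (26,X), (28,Y)
ranks: 6->1, 8->2.5, 8->2.5, 9->4, 13->5, 16->6.5, 16->6.5, 17->8, 18->9.5, 18->9.5, 20->11, 23->12, 26->13, 28->14
Step 2: Rank sum for X: R1 = 1 + 2.5 + 6.5 + 8 + 9.5 + 11 + 12 + 13 = 63.5.
Step 3: U_X = R1 - n1(n1+1)/2 = 63.5 - 8*9/2 = 63.5 - 36 = 27.5.
       U_Y = n1*n2 - U_X = 48 - 27.5 = 20.5.
Step 4: Ties are present, so use the tie-corrected normal approximation (with continuity correction) for the p-value.
Step 5: p-value = 0.697586; compare to alpha = 0.1. fail to reject H0.

U_X = 27.5, p = 0.697586, fail to reject H0 at alpha = 0.1.


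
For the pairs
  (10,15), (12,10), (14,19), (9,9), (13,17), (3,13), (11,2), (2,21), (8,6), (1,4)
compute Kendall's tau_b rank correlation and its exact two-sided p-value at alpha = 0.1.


Step 1: Enumerate the 45 unordered pairs (i,j) with i<j and classify each by sign(x_j-x_i) * sign(y_j-y_i).
  (1,2):dx=+2,dy=-5->D; (1,3):dx=+4,dy=+4->C; (1,4):dx=-1,dy=-6->C; (1,5):dx=+3,dy=+2->C
  (1,6):dx=-7,dy=-2->C; (1,7):dx=+1,dy=-13->D; (1,8):dx=-8,dy=+6->D; (1,9):dx=-2,dy=-9->C
  (1,10):dx=-9,dy=-11->C; (2,3):dx=+2,dy=+9->C; (2,4):dx=-3,dy=-1->C; (2,5):dx=+1,dy=+7->C
  (2,6):dx=-9,dy=+3->D; (2,7):dx=-1,dy=-8->C; (2,8):dx=-10,dy=+11->D; (2,9):dx=-4,dy=-4->C
  (2,10):dx=-11,dy=-6->C; (3,4):dx=-5,dy=-10->C; (3,5):dx=-1,dy=-2->C; (3,6):dx=-11,dy=-6->C
  (3,7):dx=-3,dy=-17->C; (3,8):dx=-12,dy=+2->D; (3,9):dx=-6,dy=-13->C; (3,10):dx=-13,dy=-15->C
  (4,5):dx=+4,dy=+8->C; (4,6):dx=-6,dy=+4->D; (4,7):dx=+2,dy=-7->D; (4,8):dx=-7,dy=+12->D
  (4,9):dx=-1,dy=-3->C; (4,10):dx=-8,dy=-5->C; (5,6):dx=-10,dy=-4->C; (5,7):dx=-2,dy=-15->C
  (5,8):dx=-11,dy=+4->D; (5,9):dx=-5,dy=-11->C; (5,10):dx=-12,dy=-13->C; (6,7):dx=+8,dy=-11->D
  (6,8):dx=-1,dy=+8->D; (6,9):dx=+5,dy=-7->D; (6,10):dx=-2,dy=-9->C; (7,8):dx=-9,dy=+19->D
  (7,9):dx=-3,dy=+4->D; (7,10):dx=-10,dy=+2->D; (8,9):dx=+6,dy=-15->D; (8,10):dx=-1,dy=-17->C
  (9,10):dx=-7,dy=-2->C
Step 2: C = 28, D = 17, total pairs = 45.
Step 3: tau = (C - D)/(n(n-1)/2) = (28 - 17)/45 = 0.244444.
Step 4: Exact two-sided p-value (enumerate n! = 3628800 permutations of y under H0): p = 0.380720.
Step 5: alpha = 0.1. fail to reject H0.

tau_b = 0.2444 (C=28, D=17), p = 0.380720, fail to reject H0.


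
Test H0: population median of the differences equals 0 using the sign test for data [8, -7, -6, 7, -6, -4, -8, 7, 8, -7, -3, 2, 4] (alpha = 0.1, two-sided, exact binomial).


Step 1: Discard zero differences. Original n = 13; n_eff = number of nonzero differences = 13.
Nonzero differences (with sign): +8, -7, -6, +7, -6, -4, -8, +7, +8, -7, -3, +2, +4
Step 2: Count signs: positive = 6, negative = 7.
Step 3: Under H0: P(positive) = 0.5, so the number of positives S ~ Bin(13, 0.5).
Step 4: Two-sided exact p-value = sum of Bin(13,0.5) probabilities at or below the observed probability = 1.000000.
Step 5: alpha = 0.1. fail to reject H0.

n_eff = 13, pos = 6, neg = 7, p = 1.000000, fail to reject H0.


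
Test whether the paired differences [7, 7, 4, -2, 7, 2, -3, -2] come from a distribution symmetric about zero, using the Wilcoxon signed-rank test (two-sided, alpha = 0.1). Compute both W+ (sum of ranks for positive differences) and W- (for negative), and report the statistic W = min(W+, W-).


Step 1: Drop any zero differences (none here) and take |d_i|.
|d| = [7, 7, 4, 2, 7, 2, 3, 2]
Step 2: Midrank |d_i| (ties get averaged ranks).
ranks: |7|->7, |7|->7, |4|->5, |2|->2, |7|->7, |2|->2, |3|->4, |2|->2
Step 3: Attach original signs; sum ranks with positive sign and with negative sign.
W+ = 7 + 7 + 5 + 7 + 2 = 28
W- = 2 + 4 + 2 = 8
(Check: W+ + W- = 36 should equal n(n+1)/2 = 36.)
Step 4: Test statistic W = min(W+, W-) = 8.
Step 5: Ties in |d|, so use the tie-corrected normal approximation.
        E[W] = n(n+1)/4 = 8*9/4 = 18.
        Tie groups: |d|=2 (t=3), |d|=7 (t=3); sum(t^3 - t) = 48.
        Var[W] = n(n+1)(2n+1)/24 - sum(t^3-t)/48 = 1224/24 - 48/48 = 50.
        z = (W - E[W]) / sqrt(Var[W]) = (8 - 18) / 7.0711 = -1.4142.
        Two-sided p = 2*Phi(z) = 0.157299.
Step 6: alpha = 0.1. fail to reject H0.

W+ = 28, W- = 8, W = min = 8, p = 0.157299, fail to reject H0.


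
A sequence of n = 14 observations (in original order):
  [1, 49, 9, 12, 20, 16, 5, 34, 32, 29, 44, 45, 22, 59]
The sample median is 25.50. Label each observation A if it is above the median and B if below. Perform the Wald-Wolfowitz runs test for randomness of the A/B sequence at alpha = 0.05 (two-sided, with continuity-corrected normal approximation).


Step 1: Compute median = 25.50; label A = above, B = below.
Labels in order: BABBBBBAAAAABA  (n_A = 7, n_B = 7)
Step 2: Count runs R = 6.
Step 3: Under H0 (random ordering), E[R] = 2*n_A*n_B/(n_A+n_B) + 1 = 2*7*7/14 + 1 = 8.0000.
        Var[R] = 2*n_A*n_B*(2*n_A*n_B - n_A - n_B) / ((n_A+n_B)^2 * (n_A+n_B-1)) = 8232/2548 = 3.2308.
        SD[R] = 1.7974.
Step 4: Continuity-corrected z = (R + 0.5 - E[R]) / SD[R] = (6 + 0.5 - 8.0000) / 1.7974 = -0.8345.
Step 5: Two-sided p-value via normal approximation = 2*(1 - Phi(|z|)) = 0.403986.
Step 6: alpha = 0.05. fail to reject H0.

R = 6, z = -0.8345, p = 0.403986, fail to reject H0.


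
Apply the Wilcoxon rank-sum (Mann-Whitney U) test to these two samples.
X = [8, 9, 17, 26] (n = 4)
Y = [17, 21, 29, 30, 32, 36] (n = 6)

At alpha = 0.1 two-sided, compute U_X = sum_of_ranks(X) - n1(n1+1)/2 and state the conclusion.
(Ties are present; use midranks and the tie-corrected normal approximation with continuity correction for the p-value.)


Step 1: Combine and sort all 10 observations; assign midranks.
sorted (value, group): (8,X), (9,X), (17,X), (17,Y), (21,Y), (26,X), (29,Y), (30,Y), (32,Y), (36,Y)
ranks: 8->1, 9->2, 17->3.5, 17->3.5, 21->5, 26->6, 29->7, 30->8, 32->9, 36->10
Step 2: Rank sum for X: R1 = 1 + 2 + 3.5 + 6 = 12.5.
Step 3: U_X = R1 - n1(n1+1)/2 = 12.5 - 4*5/2 = 12.5 - 10 = 2.5.
       U_Y = n1*n2 - U_X = 24 - 2.5 = 21.5.
Step 4: Ties are present, so use the tie-corrected normal approximation (with continuity correction) for the p-value.
Step 5: p-value = 0.054273; compare to alpha = 0.1. reject H0.

U_X = 2.5, p = 0.054273, reject H0 at alpha = 0.1.


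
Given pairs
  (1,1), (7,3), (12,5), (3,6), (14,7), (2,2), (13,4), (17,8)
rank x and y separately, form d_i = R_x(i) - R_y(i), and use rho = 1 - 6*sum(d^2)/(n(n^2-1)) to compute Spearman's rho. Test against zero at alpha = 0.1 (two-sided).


Step 1: Rank x and y separately (midranks; no ties here).
rank(x): 1->1, 7->4, 12->5, 3->3, 14->7, 2->2, 13->6, 17->8
rank(y): 1->1, 3->3, 5->5, 6->6, 7->7, 2->2, 4->4, 8->8
Step 2: d_i = R_x(i) - R_y(i); compute d_i^2.
  (1-1)^2=0, (4-3)^2=1, (5-5)^2=0, (3-6)^2=9, (7-7)^2=0, (2-2)^2=0, (6-4)^2=4, (8-8)^2=0
sum(d^2) = 14.
Step 3: rho = 1 - 6*14 / (8*(8^2 - 1)) = 1 - 84/504 = 0.833333.
Step 4: Under H0, t = rho * sqrt((n-2)/(1-rho^2)) = 3.6927 ~ t(6).
Step 5: Two-sided p-value from the t-distribution with 6 df = 0.010176.
Step 6: alpha = 0.1. reject H0.

rho = 0.8333, p = 0.010176, reject H0 at alpha = 0.1.


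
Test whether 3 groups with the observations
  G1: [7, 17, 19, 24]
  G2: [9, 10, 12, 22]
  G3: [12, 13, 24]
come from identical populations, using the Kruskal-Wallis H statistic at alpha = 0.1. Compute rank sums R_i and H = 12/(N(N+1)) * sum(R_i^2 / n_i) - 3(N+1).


Step 1: Combine all N = 11 observations and assign midranks.
sorted (value, group, rank): (7,G1,1), (9,G2,2), (10,G2,3), (12,G2,4.5), (12,G3,4.5), (13,G3,6), (17,G1,7), (19,G1,8), (22,G2,9), (24,G1,10.5), (24,G3,10.5)
Step 2: Sum ranks within each group.
R_1 = 26.5 (n_1 = 4)
R_2 = 18.5 (n_2 = 4)
R_3 = 21 (n_3 = 3)
Step 3: H = 12/(N(N+1)) * sum(R_i^2/n_i) - 3(N+1)
     = 12/(11*12) * (26.5^2/4 + 18.5^2/4 + 21^2/3) - 3*12
     = 0.090909 * 408.125 - 36
     = 1.102273.
Step 4: Ties present; correction factor C = 1 - 12/(11^3 - 11) = 0.990909. Corrected H = 1.102273 / 0.990909 = 1.112385.
Step 5: Under H0, H ~ chi^2(2); p-value = 0.573388.
Step 6: alpha = 0.1. fail to reject H0.

H = 1.1124, df = 2, p = 0.573388, fail to reject H0.


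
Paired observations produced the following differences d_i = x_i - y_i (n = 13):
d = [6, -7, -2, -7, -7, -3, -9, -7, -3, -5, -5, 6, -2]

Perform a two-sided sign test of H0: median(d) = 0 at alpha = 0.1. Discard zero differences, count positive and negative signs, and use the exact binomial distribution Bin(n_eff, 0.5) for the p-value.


Step 1: Discard zero differences. Original n = 13; n_eff = number of nonzero differences = 13.
Nonzero differences (with sign): +6, -7, -2, -7, -7, -3, -9, -7, -3, -5, -5, +6, -2
Step 2: Count signs: positive = 2, negative = 11.
Step 3: Under H0: P(positive) = 0.5, so the number of positives S ~ Bin(13, 0.5).
Step 4: Two-sided exact p-value = sum of Bin(13,0.5) probabilities at or below the observed probability = 0.022461.
Step 5: alpha = 0.1. reject H0.

n_eff = 13, pos = 2, neg = 11, p = 0.022461, reject H0.


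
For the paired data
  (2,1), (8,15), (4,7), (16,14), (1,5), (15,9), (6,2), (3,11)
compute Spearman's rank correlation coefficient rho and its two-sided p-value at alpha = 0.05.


Step 1: Rank x and y separately (midranks; no ties here).
rank(x): 2->2, 8->6, 4->4, 16->8, 1->1, 15->7, 6->5, 3->3
rank(y): 1->1, 15->8, 7->4, 14->7, 5->3, 9->5, 2->2, 11->6
Step 2: d_i = R_x(i) - R_y(i); compute d_i^2.
  (2-1)^2=1, (6-8)^2=4, (4-4)^2=0, (8-7)^2=1, (1-3)^2=4, (7-5)^2=4, (5-2)^2=9, (3-6)^2=9
sum(d^2) = 32.
Step 3: rho = 1 - 6*32 / (8*(8^2 - 1)) = 1 - 192/504 = 0.619048.
Step 4: Under H0, t = rho * sqrt((n-2)/(1-rho^2)) = 1.9308 ~ t(6).
Step 5: Two-sided p-value from the t-distribution with 6 df = 0.101733.
Step 6: alpha = 0.05. fail to reject H0.

rho = 0.6190, p = 0.101733, fail to reject H0 at alpha = 0.05.


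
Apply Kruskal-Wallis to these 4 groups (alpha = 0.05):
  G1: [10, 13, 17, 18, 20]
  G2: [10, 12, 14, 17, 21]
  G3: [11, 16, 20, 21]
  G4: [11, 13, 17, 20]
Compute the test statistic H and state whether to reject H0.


Step 1: Combine all N = 18 observations and assign midranks.
sorted (value, group, rank): (10,G1,1.5), (10,G2,1.5), (11,G3,3.5), (11,G4,3.5), (12,G2,5), (13,G1,6.5), (13,G4,6.5), (14,G2,8), (16,G3,9), (17,G1,11), (17,G2,11), (17,G4,11), (18,G1,13), (20,G1,15), (20,G3,15), (20,G4,15), (21,G2,17.5), (21,G3,17.5)
Step 2: Sum ranks within each group.
R_1 = 47 (n_1 = 5)
R_2 = 43 (n_2 = 5)
R_3 = 45 (n_3 = 4)
R_4 = 36 (n_4 = 4)
Step 3: H = 12/(N(N+1)) * sum(R_i^2/n_i) - 3(N+1)
     = 12/(18*19) * (47^2/5 + 43^2/5 + 45^2/4 + 36^2/4) - 3*19
     = 0.035088 * 1641.85 - 57
     = 0.608772.
Step 4: Ties present; correction factor C = 1 - 72/(18^3 - 18) = 0.987616. Corrected H = 0.608772 / 0.987616 = 0.616405.
Step 5: Under H0, H ~ chi^2(3); p-value = 0.892667.
Step 6: alpha = 0.05. fail to reject H0.

H = 0.6164, df = 3, p = 0.892667, fail to reject H0.


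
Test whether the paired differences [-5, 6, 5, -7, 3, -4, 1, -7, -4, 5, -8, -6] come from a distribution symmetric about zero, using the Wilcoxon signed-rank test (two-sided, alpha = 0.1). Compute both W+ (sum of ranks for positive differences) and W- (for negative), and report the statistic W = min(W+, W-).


Step 1: Drop any zero differences (none here) and take |d_i|.
|d| = [5, 6, 5, 7, 3, 4, 1, 7, 4, 5, 8, 6]
Step 2: Midrank |d_i| (ties get averaged ranks).
ranks: |5|->6, |6|->8.5, |5|->6, |7|->10.5, |3|->2, |4|->3.5, |1|->1, |7|->10.5, |4|->3.5, |5|->6, |8|->12, |6|->8.5
Step 3: Attach original signs; sum ranks with positive sign and with negative sign.
W+ = 8.5 + 6 + 2 + 1 + 6 = 23.5
W- = 6 + 10.5 + 3.5 + 10.5 + 3.5 + 12 + 8.5 = 54.5
(Check: W+ + W- = 78 should equal n(n+1)/2 = 78.)
Step 4: Test statistic W = min(W+, W-) = 23.5.
Step 5: Ties in |d|, so use the tie-corrected normal approximation.
        E[W] = n(n+1)/4 = 12*13/4 = 39.
        Tie groups: |d|=4 (t=2), |d|=5 (t=3), |d|=6 (t=2), |d|=7 (t=2); sum(t^3 - t) = 42.
        Var[W] = n(n+1)(2n+1)/24 - sum(t^3-t)/48 = 3900/24 - 42/48 = 161.625.
        z = (W - E[W]) / sqrt(Var[W]) = (23.5 - 39) / 12.7132 = -1.2192.
        Two-sided p = 2*Phi(z) = 0.222766.
Step 6: alpha = 0.1. fail to reject H0.

W+ = 23.5, W- = 54.5, W = min = 23.5, p = 0.222766, fail to reject H0.


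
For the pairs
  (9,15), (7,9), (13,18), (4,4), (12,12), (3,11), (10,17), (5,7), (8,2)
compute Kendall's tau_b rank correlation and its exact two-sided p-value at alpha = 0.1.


Step 1: Enumerate the 36 unordered pairs (i,j) with i<j and classify each by sign(x_j-x_i) * sign(y_j-y_i).
  (1,2):dx=-2,dy=-6->C; (1,3):dx=+4,dy=+3->C; (1,4):dx=-5,dy=-11->C; (1,5):dx=+3,dy=-3->D
  (1,6):dx=-6,dy=-4->C; (1,7):dx=+1,dy=+2->C; (1,8):dx=-4,dy=-8->C; (1,9):dx=-1,dy=-13->C
  (2,3):dx=+6,dy=+9->C; (2,4):dx=-3,dy=-5->C; (2,5):dx=+5,dy=+3->C; (2,6):dx=-4,dy=+2->D
  (2,7):dx=+3,dy=+8->C; (2,8):dx=-2,dy=-2->C; (2,9):dx=+1,dy=-7->D; (3,4):dx=-9,dy=-14->C
  (3,5):dx=-1,dy=-6->C; (3,6):dx=-10,dy=-7->C; (3,7):dx=-3,dy=-1->C; (3,8):dx=-8,dy=-11->C
  (3,9):dx=-5,dy=-16->C; (4,5):dx=+8,dy=+8->C; (4,6):dx=-1,dy=+7->D; (4,7):dx=+6,dy=+13->C
  (4,8):dx=+1,dy=+3->C; (4,9):dx=+4,dy=-2->D; (5,6):dx=-9,dy=-1->C; (5,7):dx=-2,dy=+5->D
  (5,8):dx=-7,dy=-5->C; (5,9):dx=-4,dy=-10->C; (6,7):dx=+7,dy=+6->C; (6,8):dx=+2,dy=-4->D
  (6,9):dx=+5,dy=-9->D; (7,8):dx=-5,dy=-10->C; (7,9):dx=-2,dy=-15->C; (8,9):dx=+3,dy=-5->D
Step 2: C = 27, D = 9, total pairs = 36.
Step 3: tau = (C - D)/(n(n-1)/2) = (27 - 9)/36 = 0.500000.
Step 4: Exact two-sided p-value (enumerate n! = 362880 permutations of y under H0): p = 0.075176.
Step 5: alpha = 0.1. reject H0.

tau_b = 0.5000 (C=27, D=9), p = 0.075176, reject H0.


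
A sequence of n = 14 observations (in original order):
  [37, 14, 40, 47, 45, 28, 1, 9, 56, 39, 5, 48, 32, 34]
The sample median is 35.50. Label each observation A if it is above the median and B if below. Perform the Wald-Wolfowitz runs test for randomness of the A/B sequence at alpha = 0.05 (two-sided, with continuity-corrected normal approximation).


Step 1: Compute median = 35.50; label A = above, B = below.
Labels in order: ABAAABBBAABABB  (n_A = 7, n_B = 7)
Step 2: Count runs R = 8.
Step 3: Under H0 (random ordering), E[R] = 2*n_A*n_B/(n_A+n_B) + 1 = 2*7*7/14 + 1 = 8.0000.
        Var[R] = 2*n_A*n_B*(2*n_A*n_B - n_A - n_B) / ((n_A+n_B)^2 * (n_A+n_B-1)) = 8232/2548 = 3.2308.
        SD[R] = 1.7974.
Step 4: R = E[R], so z = 0 with no continuity correction.
Step 5: Two-sided p-value via normal approximation = 2*(1 - Phi(|z|)) = 1.000000.
Step 6: alpha = 0.05. fail to reject H0.

R = 8, z = 0.0000, p = 1.000000, fail to reject H0.


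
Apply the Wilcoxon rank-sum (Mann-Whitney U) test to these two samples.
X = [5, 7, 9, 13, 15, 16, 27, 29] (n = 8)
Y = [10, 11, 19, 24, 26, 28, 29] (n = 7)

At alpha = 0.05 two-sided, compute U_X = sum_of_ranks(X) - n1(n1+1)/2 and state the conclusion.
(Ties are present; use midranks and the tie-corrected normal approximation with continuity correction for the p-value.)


Step 1: Combine and sort all 15 observations; assign midranks.
sorted (value, group): (5,X), (7,X), (9,X), (10,Y), (11,Y), (13,X), (15,X), (16,X), (19,Y), (24,Y), (26,Y), (27,X), (28,Y), (29,X), (29,Y)
ranks: 5->1, 7->2, 9->3, 10->4, 11->5, 13->6, 15->7, 16->8, 19->9, 24->10, 26->11, 27->12, 28->13, 29->14.5, 29->14.5
Step 2: Rank sum for X: R1 = 1 + 2 + 3 + 6 + 7 + 8 + 12 + 14.5 = 53.5.
Step 3: U_X = R1 - n1(n1+1)/2 = 53.5 - 8*9/2 = 53.5 - 36 = 17.5.
       U_Y = n1*n2 - U_X = 56 - 17.5 = 38.5.
Step 4: Ties are present, so use the tie-corrected normal approximation (with continuity correction) for the p-value.
Step 5: p-value = 0.246738; compare to alpha = 0.05. fail to reject H0.

U_X = 17.5, p = 0.246738, fail to reject H0 at alpha = 0.05.


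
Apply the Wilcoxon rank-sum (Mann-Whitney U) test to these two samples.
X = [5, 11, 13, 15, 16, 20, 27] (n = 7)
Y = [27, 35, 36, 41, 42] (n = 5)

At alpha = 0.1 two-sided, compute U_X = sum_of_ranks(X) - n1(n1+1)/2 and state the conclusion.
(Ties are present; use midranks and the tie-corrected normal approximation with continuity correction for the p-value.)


Step 1: Combine and sort all 12 observations; assign midranks.
sorted (value, group): (5,X), (11,X), (13,X), (15,X), (16,X), (20,X), (27,X), (27,Y), (35,Y), (36,Y), (41,Y), (42,Y)
ranks: 5->1, 11->2, 13->3, 15->4, 16->5, 20->6, 27->7.5, 27->7.5, 35->9, 36->10, 41->11, 42->12
Step 2: Rank sum for X: R1 = 1 + 2 + 3 + 4 + 5 + 6 + 7.5 = 28.5.
Step 3: U_X = R1 - n1(n1+1)/2 = 28.5 - 7*8/2 = 28.5 - 28 = 0.5.
       U_Y = n1*n2 - U_X = 35 - 0.5 = 34.5.
Step 4: Ties are present, so use the tie-corrected normal approximation (with continuity correction) for the p-value.
Step 5: p-value = 0.007268; compare to alpha = 0.1. reject H0.

U_X = 0.5, p = 0.007268, reject H0 at alpha = 0.1.


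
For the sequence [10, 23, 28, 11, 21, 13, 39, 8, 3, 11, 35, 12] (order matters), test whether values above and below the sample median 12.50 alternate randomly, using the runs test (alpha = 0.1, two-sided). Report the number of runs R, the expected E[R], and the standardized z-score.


Step 1: Compute median = 12.50; label A = above, B = below.
Labels in order: BAABAAABBBAB  (n_A = 6, n_B = 6)
Step 2: Count runs R = 7.
Step 3: Under H0 (random ordering), E[R] = 2*n_A*n_B/(n_A+n_B) + 1 = 2*6*6/12 + 1 = 7.0000.
        Var[R] = 2*n_A*n_B*(2*n_A*n_B - n_A - n_B) / ((n_A+n_B)^2 * (n_A+n_B-1)) = 4320/1584 = 2.7273.
        SD[R] = 1.6514.
Step 4: R = E[R], so z = 0 with no continuity correction.
Step 5: Two-sided p-value via normal approximation = 2*(1 - Phi(|z|)) = 1.000000.
Step 6: alpha = 0.1. fail to reject H0.

R = 7, z = 0.0000, p = 1.000000, fail to reject H0.


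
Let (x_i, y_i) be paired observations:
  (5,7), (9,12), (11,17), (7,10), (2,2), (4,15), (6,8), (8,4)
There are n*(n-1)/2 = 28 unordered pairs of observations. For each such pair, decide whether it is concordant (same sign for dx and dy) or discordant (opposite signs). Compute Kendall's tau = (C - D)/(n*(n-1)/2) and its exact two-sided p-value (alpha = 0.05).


Step 1: Enumerate the 28 unordered pairs (i,j) with i<j and classify each by sign(x_j-x_i) * sign(y_j-y_i).
  (1,2):dx=+4,dy=+5->C; (1,3):dx=+6,dy=+10->C; (1,4):dx=+2,dy=+3->C; (1,5):dx=-3,dy=-5->C
  (1,6):dx=-1,dy=+8->D; (1,7):dx=+1,dy=+1->C; (1,8):dx=+3,dy=-3->D; (2,3):dx=+2,dy=+5->C
  (2,4):dx=-2,dy=-2->C; (2,5):dx=-7,dy=-10->C; (2,6):dx=-5,dy=+3->D; (2,7):dx=-3,dy=-4->C
  (2,8):dx=-1,dy=-8->C; (3,4):dx=-4,dy=-7->C; (3,5):dx=-9,dy=-15->C; (3,6):dx=-7,dy=-2->C
  (3,7):dx=-5,dy=-9->C; (3,8):dx=-3,dy=-13->C; (4,5):dx=-5,dy=-8->C; (4,6):dx=-3,dy=+5->D
  (4,7):dx=-1,dy=-2->C; (4,8):dx=+1,dy=-6->D; (5,6):dx=+2,dy=+13->C; (5,7):dx=+4,dy=+6->C
  (5,8):dx=+6,dy=+2->C; (6,7):dx=+2,dy=-7->D; (6,8):dx=+4,dy=-11->D; (7,8):dx=+2,dy=-4->D
Step 2: C = 20, D = 8, total pairs = 28.
Step 3: tau = (C - D)/(n(n-1)/2) = (20 - 8)/28 = 0.428571.
Step 4: Exact two-sided p-value (enumerate n! = 40320 permutations of y under H0): p = 0.178869.
Step 5: alpha = 0.05. fail to reject H0.

tau_b = 0.4286 (C=20, D=8), p = 0.178869, fail to reject H0.
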